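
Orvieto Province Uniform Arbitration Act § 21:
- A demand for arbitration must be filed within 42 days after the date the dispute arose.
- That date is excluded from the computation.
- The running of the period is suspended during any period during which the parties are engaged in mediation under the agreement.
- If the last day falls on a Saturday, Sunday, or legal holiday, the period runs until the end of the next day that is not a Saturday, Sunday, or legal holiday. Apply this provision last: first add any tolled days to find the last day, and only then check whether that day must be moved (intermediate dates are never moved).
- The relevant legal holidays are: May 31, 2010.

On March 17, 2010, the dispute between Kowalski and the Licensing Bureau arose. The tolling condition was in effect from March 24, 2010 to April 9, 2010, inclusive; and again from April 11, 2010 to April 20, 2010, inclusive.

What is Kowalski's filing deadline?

42 days after March 17, 2010 is April 28, 2010.
From March 24, 2010 through April 9, 2010 inclusive is 17 days; tolling adds 17 days: April 28, 2010 + 17 days = May 15, 2010.
From April 11, 2010 through April 20, 2010 inclusive is 10 days; tolling adds 10 days: May 15, 2010 + 10 days = May 25, 2010.
May 25, 2010 is a Tuesday and not a legal holiday, so no extension applies.

May 25, 2010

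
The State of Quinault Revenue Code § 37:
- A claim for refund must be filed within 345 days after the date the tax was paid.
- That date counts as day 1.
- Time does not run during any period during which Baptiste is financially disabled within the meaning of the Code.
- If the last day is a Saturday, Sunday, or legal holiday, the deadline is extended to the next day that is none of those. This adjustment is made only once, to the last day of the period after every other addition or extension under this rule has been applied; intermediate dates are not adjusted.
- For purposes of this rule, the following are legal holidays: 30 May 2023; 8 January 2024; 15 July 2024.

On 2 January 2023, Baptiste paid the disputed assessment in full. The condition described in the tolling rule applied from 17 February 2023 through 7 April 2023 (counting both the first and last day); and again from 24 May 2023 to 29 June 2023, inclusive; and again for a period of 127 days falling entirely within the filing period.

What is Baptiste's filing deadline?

Counting 2 January 2023 as day 1, day 345 is December 12, 2023.
From February 17, 2023 through April 7, 2023 inclusive is 50 days; tolling adds 50 days: December 12, 2023 + 50 days = January 31, 2024.
From May 24, 2023 through June 29, 2023 inclusive is 37 days; tolling adds 37 days: January 31, 2024 + 37 days = March 8, 2024.
Tolling adds 127 days: March 8, 2024 + 127 days = July 13, 2024.
July 13, 2024 is Saturday; July 14, 2024 is Sunday; July 15, 2024 is a listed holiday. The next qualifying day is July 16, 2024.

July 16, 2024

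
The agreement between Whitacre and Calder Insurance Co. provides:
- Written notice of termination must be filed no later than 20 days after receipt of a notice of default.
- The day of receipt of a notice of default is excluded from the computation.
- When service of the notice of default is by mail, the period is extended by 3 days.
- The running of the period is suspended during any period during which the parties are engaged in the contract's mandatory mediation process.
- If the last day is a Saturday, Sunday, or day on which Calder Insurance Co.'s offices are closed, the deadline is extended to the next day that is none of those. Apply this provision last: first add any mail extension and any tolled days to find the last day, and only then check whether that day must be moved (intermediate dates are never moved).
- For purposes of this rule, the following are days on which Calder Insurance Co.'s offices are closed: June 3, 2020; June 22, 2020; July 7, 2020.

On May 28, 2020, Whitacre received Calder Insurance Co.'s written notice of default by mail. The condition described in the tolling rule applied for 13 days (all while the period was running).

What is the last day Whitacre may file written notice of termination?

July 3, 2020

20 days after May 28, 2020 is June 17, 2020.
Service was by mail, adding 3 days: June 17, 2020 + 3 days = June 20, 2020.
Tolling adds 13 days: June 20, 2020 + 13 days = July 3, 2020.
July 3, 2020 is a Friday and not a day on which Calder Insurance Co.'s offices are closed, so no extension applies.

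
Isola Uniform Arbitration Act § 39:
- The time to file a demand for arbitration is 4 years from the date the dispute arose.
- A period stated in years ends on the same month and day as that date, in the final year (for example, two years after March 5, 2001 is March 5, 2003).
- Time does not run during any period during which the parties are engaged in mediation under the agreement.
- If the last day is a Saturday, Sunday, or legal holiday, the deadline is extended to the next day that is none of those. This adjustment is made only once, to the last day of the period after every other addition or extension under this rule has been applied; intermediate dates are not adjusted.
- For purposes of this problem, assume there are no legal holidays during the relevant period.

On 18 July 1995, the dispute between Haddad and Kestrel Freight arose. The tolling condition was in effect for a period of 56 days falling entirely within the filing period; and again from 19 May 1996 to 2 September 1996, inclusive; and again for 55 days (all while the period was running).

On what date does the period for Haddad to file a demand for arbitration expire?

February 21, 2000

4 years after 18 July 1995 is July 18, 1999.
Tolling adds 56 days: July 18, 1999 + 56 days = September 12, 1999.
From May 19, 1996 through September 2, 1996 inclusive is 107 days; tolling adds 107 days: September 12, 1999 + 107 days = December 28, 1999.
Tolling adds 55 days: December 28, 1999 + 55 days = February 21, 2000.
February 21, 2000 is a Monday and not a legal holiday, so no extension applies.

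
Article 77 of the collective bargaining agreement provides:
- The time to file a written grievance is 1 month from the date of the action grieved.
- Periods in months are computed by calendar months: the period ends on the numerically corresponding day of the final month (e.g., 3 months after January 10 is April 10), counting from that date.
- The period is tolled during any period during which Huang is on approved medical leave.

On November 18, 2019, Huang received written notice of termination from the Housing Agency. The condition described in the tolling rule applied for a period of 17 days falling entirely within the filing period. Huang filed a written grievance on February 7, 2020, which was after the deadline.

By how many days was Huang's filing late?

34 days

1 month after November 18, 2019 is December 18, 2019.
Tolling adds 17 days: December 18, 2019 + 17 days = January 4, 2020.
The deadline is January 4, 2020; from January 4, 2020 to February 7, 2020 is 34 days.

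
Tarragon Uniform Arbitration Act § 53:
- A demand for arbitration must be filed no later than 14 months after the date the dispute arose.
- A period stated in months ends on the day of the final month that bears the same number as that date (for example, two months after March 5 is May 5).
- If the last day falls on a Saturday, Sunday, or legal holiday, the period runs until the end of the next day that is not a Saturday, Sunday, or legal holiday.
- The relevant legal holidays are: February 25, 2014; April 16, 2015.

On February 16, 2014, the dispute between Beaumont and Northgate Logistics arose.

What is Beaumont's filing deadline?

14 months after February 16, 2014 is April 16, 2015.
April 16, 2015 is a listed holiday. The next qualifying day is April 17, 2015.

April 17, 2015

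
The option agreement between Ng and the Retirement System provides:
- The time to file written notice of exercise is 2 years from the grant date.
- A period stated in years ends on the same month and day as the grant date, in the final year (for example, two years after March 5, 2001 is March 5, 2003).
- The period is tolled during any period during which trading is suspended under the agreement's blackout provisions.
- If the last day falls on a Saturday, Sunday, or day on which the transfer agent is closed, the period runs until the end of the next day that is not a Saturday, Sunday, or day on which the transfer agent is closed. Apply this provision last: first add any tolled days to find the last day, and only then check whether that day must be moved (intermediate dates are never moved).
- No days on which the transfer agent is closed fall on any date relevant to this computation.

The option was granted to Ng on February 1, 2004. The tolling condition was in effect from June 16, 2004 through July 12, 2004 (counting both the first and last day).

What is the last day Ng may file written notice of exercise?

February 28, 2006

2 years after February 1, 2004 is February 1, 2006.
From June 16, 2004 through July 12, 2004 inclusive is 27 days; tolling adds 27 days: February 1, 2006 + 27 days = February 28, 2006.
February 28, 2006 is a Tuesday and not a day on which the transfer agent is closed, so no extension applies.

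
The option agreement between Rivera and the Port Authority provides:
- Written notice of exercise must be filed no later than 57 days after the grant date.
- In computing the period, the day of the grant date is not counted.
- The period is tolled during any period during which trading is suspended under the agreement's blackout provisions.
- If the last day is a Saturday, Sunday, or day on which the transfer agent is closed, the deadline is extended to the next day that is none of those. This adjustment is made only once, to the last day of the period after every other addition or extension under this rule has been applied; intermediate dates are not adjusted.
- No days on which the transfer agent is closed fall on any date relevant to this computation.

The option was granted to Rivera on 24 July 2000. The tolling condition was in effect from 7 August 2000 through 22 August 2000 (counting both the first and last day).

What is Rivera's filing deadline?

October 5, 2000

57 days after 24 July 2000 is September 19, 2000.
From August 7, 2000 through August 22, 2000 inclusive is 16 days; tolling adds 16 days: September 19, 2000 + 16 days = October 5, 2000.
October 5, 2000 is a Thursday and not a day on which the transfer agent is closed, so no extension applies.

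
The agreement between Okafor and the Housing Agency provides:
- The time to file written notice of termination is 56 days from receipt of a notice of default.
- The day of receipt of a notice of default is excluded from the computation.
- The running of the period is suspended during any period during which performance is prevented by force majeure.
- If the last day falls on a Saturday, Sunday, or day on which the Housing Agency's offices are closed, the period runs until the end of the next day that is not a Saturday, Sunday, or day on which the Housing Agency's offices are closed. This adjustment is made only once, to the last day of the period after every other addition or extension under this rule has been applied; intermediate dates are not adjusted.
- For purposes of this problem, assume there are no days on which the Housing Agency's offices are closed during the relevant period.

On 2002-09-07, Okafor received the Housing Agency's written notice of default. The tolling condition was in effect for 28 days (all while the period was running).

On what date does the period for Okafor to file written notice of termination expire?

December 2, 2002

56 days after 2002-09-07 is November 2, 2002.
Tolling adds 28 days: November 2, 2002 + 28 days = November 30, 2002.
November 30, 2002 is Saturday; December 1, 2002 is Sunday. The next qualifying day is December 2, 2002.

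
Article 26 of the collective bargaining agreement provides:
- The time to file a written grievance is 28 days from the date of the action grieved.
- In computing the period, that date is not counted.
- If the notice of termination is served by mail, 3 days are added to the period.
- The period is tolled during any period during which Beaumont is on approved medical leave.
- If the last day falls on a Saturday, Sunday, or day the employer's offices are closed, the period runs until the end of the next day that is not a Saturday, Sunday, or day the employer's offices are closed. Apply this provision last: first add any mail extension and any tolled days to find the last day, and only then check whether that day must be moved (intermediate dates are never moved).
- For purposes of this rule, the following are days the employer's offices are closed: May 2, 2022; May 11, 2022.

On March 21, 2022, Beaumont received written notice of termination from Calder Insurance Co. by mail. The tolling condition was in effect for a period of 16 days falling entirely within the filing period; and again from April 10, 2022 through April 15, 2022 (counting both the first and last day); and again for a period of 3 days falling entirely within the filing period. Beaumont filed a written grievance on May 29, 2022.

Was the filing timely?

28 days after March 21, 2022 is April 18, 2022.
Service was by mail, adding 3 days: April 18, 2022 + 3 days = April 21, 2022.
Tolling adds 16 days: April 21, 2022 + 16 days = May 7, 2022.
From April 10, 2022 through April 15, 2022 inclusive is 6 days; tolling adds 6 days: May 7, 2022 + 6 days = May 13, 2022.
Tolling adds 3 days: May 13, 2022 + 3 days = May 16, 2022.
May 16, 2022 is a Monday and not a day the employer's offices are closed, so no extension applies.
The deadline is May 16, 2022; the filing on May 29, 2022 is after that date.

No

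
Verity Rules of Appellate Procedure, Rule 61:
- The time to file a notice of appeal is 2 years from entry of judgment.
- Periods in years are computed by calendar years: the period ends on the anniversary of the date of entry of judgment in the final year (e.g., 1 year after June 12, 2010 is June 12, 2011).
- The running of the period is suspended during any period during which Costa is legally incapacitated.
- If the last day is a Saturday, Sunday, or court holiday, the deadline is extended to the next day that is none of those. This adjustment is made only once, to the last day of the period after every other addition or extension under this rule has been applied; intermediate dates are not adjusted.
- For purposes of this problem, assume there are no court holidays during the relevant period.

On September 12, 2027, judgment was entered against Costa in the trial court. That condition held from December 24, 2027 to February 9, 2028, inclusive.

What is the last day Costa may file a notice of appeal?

October 30, 2029

2 years after September 12, 2027 is September 12, 2029.
From December 24, 2027 through February 9, 2028 inclusive is 48 days; tolling adds 48 days: September 12, 2029 + 48 days = October 30, 2029.
October 30, 2029 is a Tuesday and not a court holiday, so no extension applies.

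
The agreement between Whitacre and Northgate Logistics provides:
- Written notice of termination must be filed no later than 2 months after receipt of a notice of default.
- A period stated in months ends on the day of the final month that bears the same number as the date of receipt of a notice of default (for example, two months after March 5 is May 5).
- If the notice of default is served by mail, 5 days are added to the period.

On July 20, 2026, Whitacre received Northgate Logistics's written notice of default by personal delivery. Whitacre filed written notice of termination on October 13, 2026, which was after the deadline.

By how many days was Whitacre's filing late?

2 months after July 20, 2026 is September 20, 2026.
Service was not by mail, so no mail extension applies.
The deadline is September 20, 2026; from September 20, 2026 to October 13, 2026 is 23 days.

23 days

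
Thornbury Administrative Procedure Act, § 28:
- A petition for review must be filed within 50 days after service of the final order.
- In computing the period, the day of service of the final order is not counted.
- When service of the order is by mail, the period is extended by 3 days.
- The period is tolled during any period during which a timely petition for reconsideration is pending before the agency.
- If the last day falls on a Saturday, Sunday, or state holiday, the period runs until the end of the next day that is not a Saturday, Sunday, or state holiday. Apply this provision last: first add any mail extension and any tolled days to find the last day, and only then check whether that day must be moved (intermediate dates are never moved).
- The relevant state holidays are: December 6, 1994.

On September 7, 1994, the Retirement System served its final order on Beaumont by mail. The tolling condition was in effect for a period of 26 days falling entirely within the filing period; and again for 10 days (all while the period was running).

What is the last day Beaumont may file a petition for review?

50 days after September 7, 1994 is October 27, 1994.
Service was by mail, adding 3 days: October 27, 1994 + 3 days = October 30, 1994.
Tolling adds 26 days: October 30, 1994 + 26 days = November 25, 1994.
Tolling adds 10 days: November 25, 1994 + 10 days = December 5, 1994.
December 5, 1994 is a Monday and not a state holiday, so no extension applies.

December 5, 1994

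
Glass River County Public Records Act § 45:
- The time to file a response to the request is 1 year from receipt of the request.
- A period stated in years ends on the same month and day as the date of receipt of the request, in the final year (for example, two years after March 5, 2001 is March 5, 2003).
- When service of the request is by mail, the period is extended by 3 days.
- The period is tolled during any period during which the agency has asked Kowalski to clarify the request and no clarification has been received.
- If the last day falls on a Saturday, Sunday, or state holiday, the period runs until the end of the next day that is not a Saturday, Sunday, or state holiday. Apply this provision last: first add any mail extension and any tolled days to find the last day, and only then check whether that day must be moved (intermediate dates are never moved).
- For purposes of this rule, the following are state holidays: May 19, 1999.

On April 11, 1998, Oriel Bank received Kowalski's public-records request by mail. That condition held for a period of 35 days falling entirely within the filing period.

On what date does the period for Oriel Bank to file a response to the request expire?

May 20, 1999

1 year after April 11, 1998 is April 11, 1999.
Service was by mail, adding 3 days: April 11, 1999 + 3 days = April 14, 1999.
Tolling adds 35 days: April 14, 1999 + 35 days = May 19, 1999.
May 19, 1999 is a listed holiday. The next qualifying day is May 20, 1999.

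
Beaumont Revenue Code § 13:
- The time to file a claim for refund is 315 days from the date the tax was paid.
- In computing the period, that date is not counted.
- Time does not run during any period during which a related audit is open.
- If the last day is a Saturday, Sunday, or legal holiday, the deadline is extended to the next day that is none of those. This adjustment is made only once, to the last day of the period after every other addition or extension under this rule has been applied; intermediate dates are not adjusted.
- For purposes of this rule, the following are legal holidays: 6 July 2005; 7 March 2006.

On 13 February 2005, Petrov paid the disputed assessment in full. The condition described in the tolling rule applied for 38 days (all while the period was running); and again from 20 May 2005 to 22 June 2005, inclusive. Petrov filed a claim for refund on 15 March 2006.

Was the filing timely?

No

315 days after 13 February 2005 is December 25, 2005.
Tolling adds 38 days: December 25, 2005 + 38 days = February 1, 2006.
From May 20, 2005 through June 22, 2005 inclusive is 34 days; tolling adds 34 days: February 1, 2006 + 34 days = March 7, 2006.
March 7, 2006 is a listed holiday. The next qualifying day is March 8, 2006.
The deadline is March 8, 2006; the filing on March 15, 2006 is after that date.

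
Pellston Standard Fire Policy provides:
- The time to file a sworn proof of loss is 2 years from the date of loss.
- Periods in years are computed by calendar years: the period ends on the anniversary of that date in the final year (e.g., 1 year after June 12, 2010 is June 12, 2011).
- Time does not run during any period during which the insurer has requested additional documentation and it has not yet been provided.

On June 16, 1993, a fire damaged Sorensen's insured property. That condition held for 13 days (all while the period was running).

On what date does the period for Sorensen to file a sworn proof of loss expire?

2 years after June 16, 1993 is June 16, 1995.
Tolling adds 13 days: June 16, 1995 + 13 days = June 29, 1995.

June 29, 1995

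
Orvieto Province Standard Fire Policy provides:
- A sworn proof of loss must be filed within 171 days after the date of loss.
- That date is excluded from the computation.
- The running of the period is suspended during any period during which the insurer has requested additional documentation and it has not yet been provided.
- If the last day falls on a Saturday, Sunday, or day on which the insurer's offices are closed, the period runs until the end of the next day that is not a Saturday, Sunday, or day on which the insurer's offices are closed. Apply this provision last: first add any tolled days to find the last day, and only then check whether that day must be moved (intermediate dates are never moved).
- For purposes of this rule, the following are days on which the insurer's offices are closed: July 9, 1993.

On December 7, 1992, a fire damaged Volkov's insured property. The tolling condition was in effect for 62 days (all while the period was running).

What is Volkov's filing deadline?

171 days after December 7, 1992 is May 27, 1993.
Tolling adds 62 days: May 27, 1993 + 62 days = July 28, 1993.
July 28, 1993 is a Wednesday and not a day on which the insurer's offices are closed, so no extension applies.

July 28, 1993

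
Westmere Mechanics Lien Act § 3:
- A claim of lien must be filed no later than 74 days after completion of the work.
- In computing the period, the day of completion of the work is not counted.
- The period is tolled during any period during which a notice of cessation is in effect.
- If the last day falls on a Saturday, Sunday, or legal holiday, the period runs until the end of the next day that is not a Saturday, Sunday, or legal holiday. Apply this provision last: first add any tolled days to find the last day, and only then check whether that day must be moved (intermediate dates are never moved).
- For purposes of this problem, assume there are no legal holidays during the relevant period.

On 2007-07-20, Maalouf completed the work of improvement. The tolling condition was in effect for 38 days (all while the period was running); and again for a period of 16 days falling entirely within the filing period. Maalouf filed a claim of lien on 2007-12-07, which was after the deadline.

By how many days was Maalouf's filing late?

11 days

74 days after 2007-07-20 is October 2, 2007.
Tolling adds 38 days: October 2, 2007 + 38 days = November 9, 2007.
Tolling adds 16 days: November 9, 2007 + 16 days = November 25, 2007.
November 25, 2007 is Sunday. The next qualifying day is November 26, 2007.
The deadline is November 26, 2007; from November 26, 2007 to December 7, 2007 is 11 days.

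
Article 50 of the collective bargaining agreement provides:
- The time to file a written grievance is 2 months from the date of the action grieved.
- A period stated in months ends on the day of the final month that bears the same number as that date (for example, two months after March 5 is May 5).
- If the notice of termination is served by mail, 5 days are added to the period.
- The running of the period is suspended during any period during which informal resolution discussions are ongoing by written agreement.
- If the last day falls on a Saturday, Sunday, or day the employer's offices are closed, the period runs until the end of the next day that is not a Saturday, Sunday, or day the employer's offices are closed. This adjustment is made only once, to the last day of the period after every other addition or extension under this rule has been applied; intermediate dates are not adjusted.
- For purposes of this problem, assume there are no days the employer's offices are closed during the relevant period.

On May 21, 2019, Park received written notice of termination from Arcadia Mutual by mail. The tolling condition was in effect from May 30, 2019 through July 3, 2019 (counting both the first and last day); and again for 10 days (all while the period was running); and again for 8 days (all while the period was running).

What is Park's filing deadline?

September 17, 2019

2 months after May 21, 2019 is July 21, 2019.
Service was by mail, adding 5 days: July 21, 2019 + 5 days = July 26, 2019.
From May 30, 2019 through July 3, 2019 inclusive is 35 days; tolling adds 35 days: July 26, 2019 + 35 days = August 30, 2019.
Tolling adds 10 days: August 30, 2019 + 10 days = September 9, 2019.
Tolling adds 8 days: September 9, 2019 + 8 days = September 17, 2019.
September 17, 2019 is a Tuesday and not a day the employer's offices are closed, so no extension applies.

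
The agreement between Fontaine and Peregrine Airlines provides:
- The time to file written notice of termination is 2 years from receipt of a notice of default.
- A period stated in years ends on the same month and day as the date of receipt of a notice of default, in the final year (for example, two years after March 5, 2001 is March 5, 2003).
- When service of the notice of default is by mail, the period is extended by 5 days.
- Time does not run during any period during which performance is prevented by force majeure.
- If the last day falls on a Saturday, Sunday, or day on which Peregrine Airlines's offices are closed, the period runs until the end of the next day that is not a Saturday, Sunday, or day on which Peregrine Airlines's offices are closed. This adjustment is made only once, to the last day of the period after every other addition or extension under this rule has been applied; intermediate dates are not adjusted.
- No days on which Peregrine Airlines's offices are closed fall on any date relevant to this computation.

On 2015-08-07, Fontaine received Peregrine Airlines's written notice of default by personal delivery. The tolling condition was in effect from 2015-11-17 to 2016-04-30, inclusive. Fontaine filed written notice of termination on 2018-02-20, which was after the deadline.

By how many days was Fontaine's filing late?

29 days

2 years after 2015-08-07 is August 7, 2017.
Service was not by mail, so no mail extension applies.
From November 17, 2015 through April 30, 2016 inclusive is 166 days; tolling adds 166 days: August 7, 2017 + 166 days = January 20, 2018.
January 20, 2018 is Saturday; January 21, 2018 is Sunday. The next qualifying day is January 22, 2018.
The deadline is January 22, 2018; from January 22, 2018 to February 20, 2018 is 29 days.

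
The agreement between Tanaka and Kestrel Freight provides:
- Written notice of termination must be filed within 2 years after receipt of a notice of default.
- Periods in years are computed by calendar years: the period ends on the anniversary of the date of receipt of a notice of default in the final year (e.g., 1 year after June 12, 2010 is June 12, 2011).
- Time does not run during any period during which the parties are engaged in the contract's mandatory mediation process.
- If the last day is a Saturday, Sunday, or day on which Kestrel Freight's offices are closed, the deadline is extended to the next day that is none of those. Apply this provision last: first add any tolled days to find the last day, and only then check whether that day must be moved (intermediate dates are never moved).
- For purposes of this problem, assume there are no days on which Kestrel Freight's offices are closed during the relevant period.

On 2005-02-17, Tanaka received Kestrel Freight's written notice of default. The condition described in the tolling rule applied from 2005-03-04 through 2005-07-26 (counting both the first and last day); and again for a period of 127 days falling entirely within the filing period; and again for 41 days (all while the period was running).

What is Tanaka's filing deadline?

December 27, 2007

2 years after 2005-02-17 is February 17, 2007.
From March 4, 2005 through July 26, 2005 inclusive is 145 days; tolling adds 145 days: February 17, 2007 + 145 days = July 12, 2007.
Tolling adds 127 days: July 12, 2007 + 127 days = November 16, 2007.
Tolling adds 41 days: November 16, 2007 + 41 days = December 27, 2007.
December 27, 2007 is a Thursday and not a day on which Kestrel Freight's offices are closed, so no extension applies.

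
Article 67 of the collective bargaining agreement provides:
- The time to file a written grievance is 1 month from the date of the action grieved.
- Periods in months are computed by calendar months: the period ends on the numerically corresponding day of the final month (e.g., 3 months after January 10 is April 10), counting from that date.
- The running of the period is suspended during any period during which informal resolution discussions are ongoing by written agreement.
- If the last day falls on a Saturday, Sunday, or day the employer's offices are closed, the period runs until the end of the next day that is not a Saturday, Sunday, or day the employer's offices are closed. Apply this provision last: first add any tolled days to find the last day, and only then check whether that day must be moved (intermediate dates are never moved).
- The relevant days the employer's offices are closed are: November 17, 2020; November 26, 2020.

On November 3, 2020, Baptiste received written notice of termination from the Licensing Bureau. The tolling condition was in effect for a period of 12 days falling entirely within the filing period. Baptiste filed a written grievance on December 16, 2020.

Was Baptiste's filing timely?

No

1 month after November 3, 2020 is December 3, 2020.
Tolling adds 12 days: December 3, 2020 + 12 days = December 15, 2020.
December 15, 2020 is a Tuesday and not a day the employer's offices are closed, so no extension applies.
The deadline is December 15, 2020; the filing on December 16, 2020 is after that date.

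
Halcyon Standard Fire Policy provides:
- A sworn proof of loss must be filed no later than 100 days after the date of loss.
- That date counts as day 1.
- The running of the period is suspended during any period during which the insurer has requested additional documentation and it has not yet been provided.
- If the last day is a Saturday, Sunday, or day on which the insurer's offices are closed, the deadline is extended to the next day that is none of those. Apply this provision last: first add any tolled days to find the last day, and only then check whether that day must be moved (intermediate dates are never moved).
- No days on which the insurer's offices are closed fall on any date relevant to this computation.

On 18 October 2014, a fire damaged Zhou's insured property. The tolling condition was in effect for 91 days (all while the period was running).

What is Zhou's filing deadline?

April 27, 2015

Counting 18 October 2014 as day 1, day 100 is January 25, 2015.
Tolling adds 91 days: January 25, 2015 + 91 days = April 26, 2015.
April 26, 2015 is Sunday. The next qualifying day is April 27, 2015.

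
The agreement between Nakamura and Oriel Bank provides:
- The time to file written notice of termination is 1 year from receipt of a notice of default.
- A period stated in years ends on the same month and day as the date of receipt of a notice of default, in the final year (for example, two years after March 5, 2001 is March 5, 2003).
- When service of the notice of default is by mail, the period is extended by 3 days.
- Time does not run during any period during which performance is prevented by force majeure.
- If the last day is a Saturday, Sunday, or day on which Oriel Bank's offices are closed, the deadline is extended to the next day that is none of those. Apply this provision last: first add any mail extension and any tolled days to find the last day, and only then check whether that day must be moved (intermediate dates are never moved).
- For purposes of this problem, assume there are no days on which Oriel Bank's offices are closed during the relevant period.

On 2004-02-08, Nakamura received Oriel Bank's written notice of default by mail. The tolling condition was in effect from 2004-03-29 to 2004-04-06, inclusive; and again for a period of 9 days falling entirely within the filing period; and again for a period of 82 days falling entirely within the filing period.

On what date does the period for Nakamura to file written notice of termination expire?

May 23, 2005

1 year after 2004-02-08 is February 8, 2005.
Service was by mail, adding 3 days: February 8, 2005 + 3 days = February 11, 2005.
From March 29, 2004 through April 6, 2004 inclusive is 9 days; tolling adds 9 days: February 11, 2005 + 9 days = February 20, 2005.
Tolling adds 9 days: February 20, 2005 + 9 days = March 1, 2005.
Tolling adds 82 days: March 1, 2005 + 82 days = May 22, 2005.
May 22, 2005 is Sunday. The next qualifying day is May 23, 2005.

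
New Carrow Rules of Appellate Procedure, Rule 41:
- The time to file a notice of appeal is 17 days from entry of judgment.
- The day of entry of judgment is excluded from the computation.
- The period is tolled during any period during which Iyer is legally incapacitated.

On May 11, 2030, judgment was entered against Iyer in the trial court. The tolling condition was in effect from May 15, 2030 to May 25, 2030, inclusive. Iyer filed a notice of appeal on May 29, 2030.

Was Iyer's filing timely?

17 days after May 11, 2030 is May 28, 2030.
From May 15, 2030 through May 25, 2030 inclusive is 11 days; tolling adds 11 days: May 28, 2030 + 11 days = June 8, 2030.
The deadline is June 8, 2030; the filing on May 29, 2030 is on or before that date.

Yes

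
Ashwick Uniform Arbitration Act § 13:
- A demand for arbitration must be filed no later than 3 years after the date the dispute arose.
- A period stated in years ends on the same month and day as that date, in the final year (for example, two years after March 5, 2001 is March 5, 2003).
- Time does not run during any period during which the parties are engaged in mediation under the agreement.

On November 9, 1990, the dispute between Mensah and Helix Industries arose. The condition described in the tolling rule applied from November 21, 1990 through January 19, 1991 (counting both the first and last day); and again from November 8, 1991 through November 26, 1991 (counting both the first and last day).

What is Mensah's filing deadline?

3 years after November 9, 1990 is November 9, 1993.
From November 21, 1990 through January 19, 1991 inclusive is 60 days; tolling adds 60 days: November 9, 1993 + 60 days = January 8, 1994.
From November 8, 1991 through November 26, 1991 inclusive is 19 days; tolling adds 19 days: January 8, 1994 + 19 days = January 27, 1994.

January 27, 1994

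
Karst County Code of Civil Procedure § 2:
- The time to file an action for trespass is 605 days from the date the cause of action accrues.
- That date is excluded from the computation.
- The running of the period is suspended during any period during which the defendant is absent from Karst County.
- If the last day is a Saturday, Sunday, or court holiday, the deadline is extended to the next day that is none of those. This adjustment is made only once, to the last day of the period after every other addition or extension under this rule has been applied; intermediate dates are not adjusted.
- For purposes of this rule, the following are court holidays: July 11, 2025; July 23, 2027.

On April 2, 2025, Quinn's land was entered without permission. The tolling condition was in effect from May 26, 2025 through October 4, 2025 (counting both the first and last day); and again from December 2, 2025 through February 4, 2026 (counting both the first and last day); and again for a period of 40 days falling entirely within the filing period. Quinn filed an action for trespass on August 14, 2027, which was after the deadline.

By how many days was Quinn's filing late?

605 days after April 2, 2025 is November 28, 2026.
From May 26, 2025 through October 4, 2025 inclusive is 132 days; tolling adds 132 days: November 28, 2026 + 132 days = April 9, 2027.
From December 2, 2025 through February 4, 2026 inclusive is 65 days; tolling adds 65 days: April 9, 2027 + 65 days = June 13, 2027.
Tolling adds 40 days: June 13, 2027 + 40 days = July 23, 2027.
July 23, 2027 is a listed holiday; July 24, 2027 is Saturday; July 25, 2027 is Sunday. The next qualifying day is July 26, 2027.
The deadline is July 26, 2027; from July 26, 2027 to August 14, 2027 is 19 days.

19 days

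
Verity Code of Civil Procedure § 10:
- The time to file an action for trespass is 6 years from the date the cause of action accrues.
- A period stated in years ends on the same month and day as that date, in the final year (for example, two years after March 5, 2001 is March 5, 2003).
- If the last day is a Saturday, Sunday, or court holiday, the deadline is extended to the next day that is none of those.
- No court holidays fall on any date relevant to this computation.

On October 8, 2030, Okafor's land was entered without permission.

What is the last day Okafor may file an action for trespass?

6 years after October 8, 2030 is October 8, 2036.
October 8, 2036 is a Wednesday and not a court holiday, so no extension applies.

October 8, 2036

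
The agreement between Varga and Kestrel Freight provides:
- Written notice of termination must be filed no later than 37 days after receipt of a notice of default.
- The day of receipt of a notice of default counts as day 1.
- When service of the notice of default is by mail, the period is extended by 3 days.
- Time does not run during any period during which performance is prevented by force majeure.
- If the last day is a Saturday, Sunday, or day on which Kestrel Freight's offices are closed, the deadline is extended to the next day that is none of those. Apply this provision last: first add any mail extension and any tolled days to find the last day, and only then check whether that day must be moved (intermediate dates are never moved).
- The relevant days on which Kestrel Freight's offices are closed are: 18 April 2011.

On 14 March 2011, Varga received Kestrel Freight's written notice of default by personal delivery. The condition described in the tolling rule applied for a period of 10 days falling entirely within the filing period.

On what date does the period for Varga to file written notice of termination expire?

Counting 14 March 2011 as day 1, day 37 is April 19, 2011.
Service was not by mail, so no mail extension applies.
Tolling adds 10 days: April 19, 2011 + 10 days = April 29, 2011.
April 29, 2011 is a Friday and not a day on which Kestrel Freight's offices are closed, so no extension applies.

April 29, 2011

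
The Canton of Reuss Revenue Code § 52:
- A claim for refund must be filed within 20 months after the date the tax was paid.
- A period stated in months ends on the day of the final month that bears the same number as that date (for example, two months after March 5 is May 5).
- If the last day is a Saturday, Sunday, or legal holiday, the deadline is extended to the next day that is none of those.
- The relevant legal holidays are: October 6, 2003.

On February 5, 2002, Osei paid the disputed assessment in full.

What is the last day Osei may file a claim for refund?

October 7, 2003

20 months after February 5, 2002 is October 5, 2003.
October 5, 2003 is Sunday; October 6, 2003 is a listed holiday. The next qualifying day is October 7, 2003.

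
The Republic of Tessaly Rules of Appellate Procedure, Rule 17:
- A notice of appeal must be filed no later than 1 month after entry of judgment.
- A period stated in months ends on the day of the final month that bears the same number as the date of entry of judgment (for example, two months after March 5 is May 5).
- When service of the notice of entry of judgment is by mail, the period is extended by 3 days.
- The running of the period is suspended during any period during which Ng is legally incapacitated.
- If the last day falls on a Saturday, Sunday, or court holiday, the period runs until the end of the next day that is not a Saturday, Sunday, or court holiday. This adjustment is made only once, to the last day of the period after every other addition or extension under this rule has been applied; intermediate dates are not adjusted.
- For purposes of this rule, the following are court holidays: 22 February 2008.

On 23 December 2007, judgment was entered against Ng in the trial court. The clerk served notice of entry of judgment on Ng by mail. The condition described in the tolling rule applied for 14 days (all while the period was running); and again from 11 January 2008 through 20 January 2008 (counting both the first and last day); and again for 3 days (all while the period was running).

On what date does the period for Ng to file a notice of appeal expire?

February 25, 2008

1 month after 23 December 2007 is January 23, 2008.
Service was by mail, adding 3 days: January 23, 2008 + 3 days = January 26, 2008.
Tolling adds 14 days: January 26, 2008 + 14 days = February 9, 2008.
From January 11, 2008 through January 20, 2008 inclusive is 10 days; tolling adds 10 days: February 9, 2008 + 10 days = February 19, 2008.
Tolling adds 3 days: February 19, 2008 + 3 days = February 22, 2008.
February 22, 2008 is a listed holiday; February 23, 2008 is Saturday; February 24, 2008 is Sunday. The next qualifying day is February 25, 2008.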